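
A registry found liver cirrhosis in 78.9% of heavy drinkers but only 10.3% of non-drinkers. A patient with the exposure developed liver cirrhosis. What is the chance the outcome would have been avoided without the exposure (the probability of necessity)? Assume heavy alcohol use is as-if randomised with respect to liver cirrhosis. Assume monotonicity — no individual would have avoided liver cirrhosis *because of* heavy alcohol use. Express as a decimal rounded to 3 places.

PN ≈ 0.869

p₁ = 0.789, p₀ = 0.103.
Under exogeneity and monotonicity, PN = (p₁ − p₀) / p₁.
PN = (0.789 − 0.103) / 0.789 = 0.686 / 0.789 ≈ 0.8695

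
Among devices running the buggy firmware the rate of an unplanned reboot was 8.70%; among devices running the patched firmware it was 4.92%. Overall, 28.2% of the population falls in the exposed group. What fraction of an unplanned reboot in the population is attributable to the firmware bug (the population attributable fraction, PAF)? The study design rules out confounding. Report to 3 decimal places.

p₁ = 0.087, p₀ = 0.0492.
Overall risk P(Y=1) = π·p₁ + (1−π)·p₀ = 0.282×0.087 + 0.718×0.0492 = 0.05986.
Under exogeneity, PAF = [P(Y=1) − p₀] / P(Y=1).
PAF = (0.05986 − 0.0492) / 0.05986 ≈ 0.1781

PAF ≈ 0.178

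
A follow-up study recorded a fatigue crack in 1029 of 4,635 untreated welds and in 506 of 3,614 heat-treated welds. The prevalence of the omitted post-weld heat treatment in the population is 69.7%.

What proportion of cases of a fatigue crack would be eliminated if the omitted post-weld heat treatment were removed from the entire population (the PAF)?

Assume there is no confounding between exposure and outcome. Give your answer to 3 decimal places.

PAF ≈ 0.290

p₁ = P(outcome | exposed) = 1029/4635 = 0.22201
p₀ = P(outcome | unexposed) = 506/3614 = 0.14001
Overall risk P(Y=1) = π·p₁ + (1−π)·p₀ = 0.697×0.22201 + 0.303×0.14001 = 0.19716.
Under exogeneity, PAF = [P(Y=1) − p₀] / P(Y=1).
PAF = (0.19716 − 0.14001) / 0.19716 ≈ 0.2899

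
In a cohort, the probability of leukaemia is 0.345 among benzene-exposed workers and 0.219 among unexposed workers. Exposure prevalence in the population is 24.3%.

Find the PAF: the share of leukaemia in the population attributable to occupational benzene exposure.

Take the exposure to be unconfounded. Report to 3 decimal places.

PAF ≈ 0.123

Let p₁ = 0.345, p₀ = 0.219.
Overall risk P(Y=1) = π·p₁ + (1−π)·p₀ = 0.243×0.345 + 0.757×0.219 = 0.24962.
Under exogeneity, PAF = [P(Y=1) − p₀] / P(Y=1).
PAF = (0.24962 − 0.219) / 0.24962 ≈ 0.1227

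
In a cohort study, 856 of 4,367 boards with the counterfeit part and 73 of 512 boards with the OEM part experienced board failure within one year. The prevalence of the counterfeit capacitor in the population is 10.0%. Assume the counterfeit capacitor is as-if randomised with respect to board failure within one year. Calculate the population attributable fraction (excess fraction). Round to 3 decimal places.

p₁ = P(outcome | exposed) = 856/4367 = 0.19602
p₀ = P(outcome | unexposed) = 73/512 = 0.14258
Overall risk P(Y=1) = π·p₁ + (1−π)·p₀ = 0.1×0.19602 + 0.9×0.14258 = 0.14792.
Under exogeneity, PAF = [P(Y=1) − p₀] / P(Y=1).
PAF = (0.14792 − 0.14258) / 0.14792 ≈ 0.0361

PAF ≈ 0.036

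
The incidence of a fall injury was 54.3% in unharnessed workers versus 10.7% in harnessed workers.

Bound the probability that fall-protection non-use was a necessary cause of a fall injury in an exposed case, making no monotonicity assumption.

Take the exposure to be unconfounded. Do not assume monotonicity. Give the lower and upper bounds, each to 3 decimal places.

0.803 ≤ PN ≤ 1.000

p₁ = 0.543, p₀ = 0.107.
Under exogeneity alone the bounds on PN are max{0,(p₁−p₀)/p₁} ≤ PN ≤ min{1,(1−p₀)/p₁}.
  lower = (p₁ − p₀)/p₁ = 0.436 / 0.543 ≈ 0.8029
  upper = min{1, (1 − p₀)/p₁} = 0.893 / 0.543 ≈ 1.6446 → capped at 1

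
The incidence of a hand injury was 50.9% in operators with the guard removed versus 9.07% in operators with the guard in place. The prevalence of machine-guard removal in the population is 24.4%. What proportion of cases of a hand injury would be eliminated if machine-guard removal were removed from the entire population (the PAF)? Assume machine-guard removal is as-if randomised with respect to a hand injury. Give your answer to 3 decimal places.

PAF ≈ 0.529

p₁ = 0.509, p₀ = 0.0907.
Overall risk P(Y=1) = π·p₁ + (1−π)·p₀ = 0.244×0.509 + 0.756×0.0907 = 0.19277.
Under exogeneity, PAF = [P(Y=1) − p₀] / P(Y=1).
PAF = (0.19277 − 0.0907) / 0.19277 ≈ 0.5295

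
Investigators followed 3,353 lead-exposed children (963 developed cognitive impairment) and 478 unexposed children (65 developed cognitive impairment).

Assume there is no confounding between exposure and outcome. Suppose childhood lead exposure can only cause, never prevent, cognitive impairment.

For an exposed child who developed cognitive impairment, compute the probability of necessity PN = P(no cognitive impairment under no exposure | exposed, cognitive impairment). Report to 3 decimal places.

p₁ = P(outcome | exposed) = 963/3353 = 0.28721
p₀ = P(outcome | unexposed) = 65/478 = 0.13598
Under exogeneity and monotonicity, PN = (p₁ − p₀) / p₁.
PN = (0.28721 − 0.13598) / 0.28721 = 0.15122 / 0.28721 ≈ 0.5265

PN ≈ 0.527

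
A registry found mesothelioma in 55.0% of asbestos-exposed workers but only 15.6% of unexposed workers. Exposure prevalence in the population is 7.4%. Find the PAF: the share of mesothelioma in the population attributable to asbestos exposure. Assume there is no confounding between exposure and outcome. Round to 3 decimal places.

p₁ = 0.55, p₀ = 0.156.
Overall risk P(Y=1) = π·p₁ + (1−π)·p₀ = 0.074×0.55 + 0.926×0.156 = 0.18516.
Under exogeneity, PAF = [P(Y=1) − p₀] / P(Y=1).
PAF = (0.18516 − 0.156) / 0.18516 ≈ 0.1575

PAF ≈ 0.157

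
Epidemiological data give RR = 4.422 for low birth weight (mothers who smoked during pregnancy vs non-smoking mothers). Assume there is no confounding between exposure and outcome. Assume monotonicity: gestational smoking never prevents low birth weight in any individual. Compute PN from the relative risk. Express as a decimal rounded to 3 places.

Under exogeneity and monotonicity, PN = (RR − 1) / RR = 1 − 1/RR.
PN = (4.422 − 1) / 4.422 = 3.422 / 4.422 ≈ 0.7739

PN ≈ 0.774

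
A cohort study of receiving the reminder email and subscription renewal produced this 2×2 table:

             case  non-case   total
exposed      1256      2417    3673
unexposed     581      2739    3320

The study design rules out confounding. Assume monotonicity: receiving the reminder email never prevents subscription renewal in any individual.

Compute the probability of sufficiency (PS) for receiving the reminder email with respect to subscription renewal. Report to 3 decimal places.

PS ≈ 0.202

p₁ = P(outcome | exposed) = 1256/3673 = 0.34195
p₀ = P(outcome | unexposed) = 581/3320 = 0.175
Under exogeneity and monotonicity, PS = (p₁ − p₀) / (1 − p₀).
PS = (0.34195 − 0.175) / (1 − 0.175) = 0.16695 / 0.825 ≈ 0.2024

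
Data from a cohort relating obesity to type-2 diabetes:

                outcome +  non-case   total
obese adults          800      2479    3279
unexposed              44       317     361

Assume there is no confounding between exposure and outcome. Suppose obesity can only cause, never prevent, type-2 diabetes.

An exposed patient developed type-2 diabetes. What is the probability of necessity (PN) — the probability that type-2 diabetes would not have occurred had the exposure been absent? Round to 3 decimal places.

PN ≈ 0.500

p₁ = P(outcome | exposed) = 800/3279 = 0.24398
p₀ = P(outcome | unexposed) = 44/361 = 0.12188
Under exogeneity and monotonicity, PN = (p₁ − p₀) / p₁.
PN = (0.24398 − 0.12188) / 0.24398 = 0.12209 / 0.24398 ≈ 0.5004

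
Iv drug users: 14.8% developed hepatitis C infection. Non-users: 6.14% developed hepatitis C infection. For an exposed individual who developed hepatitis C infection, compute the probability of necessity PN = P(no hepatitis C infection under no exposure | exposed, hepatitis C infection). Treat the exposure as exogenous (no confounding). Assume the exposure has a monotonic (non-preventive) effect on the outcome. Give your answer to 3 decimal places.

p₁ = 0.148, p₀ = 0.0614.
Under exogeneity and monotonicity, PN = (p₁ − p₀) / p₁.
PN = (0.148 − 0.0614) / 0.148 = 0.0866 / 0.148 ≈ 0.5851

PN ≈ 0.585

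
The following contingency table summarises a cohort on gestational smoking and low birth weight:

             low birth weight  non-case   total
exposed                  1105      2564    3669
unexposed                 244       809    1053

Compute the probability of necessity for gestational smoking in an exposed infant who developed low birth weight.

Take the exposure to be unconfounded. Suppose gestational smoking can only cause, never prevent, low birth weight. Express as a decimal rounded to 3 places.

p₁ = P(outcome | exposed) = 1105/3669 = 0.30117
p₀ = P(outcome | unexposed) = 244/1053 = 0.23172
Under exogeneity and monotonicity, PN = (p₁ − p₀) / p₁.
PN = (0.30117 − 0.23172) / 0.30117 = 0.069453 / 0.30117 ≈ 0.2306

PN ≈ 0.231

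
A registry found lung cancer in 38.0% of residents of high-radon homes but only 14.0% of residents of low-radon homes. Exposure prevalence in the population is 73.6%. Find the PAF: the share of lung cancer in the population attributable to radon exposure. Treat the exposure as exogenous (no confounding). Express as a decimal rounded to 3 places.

p₁ = 0.38, p₀ = 0.14.
Overall risk P(Y=1) = π·p₁ + (1−π)·p₀ = 0.736×0.38 + 0.264×0.14 = 0.31664.
Under exogeneity, PAF = [P(Y=1) − p₀] / P(Y=1).
PAF = (0.31664 − 0.14) / 0.31664 ≈ 0.5579

PAF ≈ 0.558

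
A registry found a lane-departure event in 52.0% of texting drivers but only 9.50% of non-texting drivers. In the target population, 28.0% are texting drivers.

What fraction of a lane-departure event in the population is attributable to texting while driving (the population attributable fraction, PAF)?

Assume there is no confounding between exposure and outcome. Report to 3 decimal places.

PAF ≈ 0.556

p₁ = 0.52, p₀ = 0.095.
Overall risk P(Y=1) = π·p₁ + (1−π)·p₀ = 0.28×0.52 + 0.72×0.095 = 0.214.
Under exogeneity, PAF = [P(Y=1) − p₀] / P(Y=1).
PAF = (0.214 − 0.095) / 0.214 ≈ 0.5561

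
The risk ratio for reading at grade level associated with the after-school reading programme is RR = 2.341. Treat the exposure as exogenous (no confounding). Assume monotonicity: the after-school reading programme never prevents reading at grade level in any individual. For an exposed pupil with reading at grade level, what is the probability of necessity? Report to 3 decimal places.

PN ≈ 0.573

Under exogeneity and monotonicity, PN = (RR − 1) / RR = 1 − 1/RR.
PN = (2.341 − 1) / 2.341 = 1.341 / 2.341 ≈ 0.5728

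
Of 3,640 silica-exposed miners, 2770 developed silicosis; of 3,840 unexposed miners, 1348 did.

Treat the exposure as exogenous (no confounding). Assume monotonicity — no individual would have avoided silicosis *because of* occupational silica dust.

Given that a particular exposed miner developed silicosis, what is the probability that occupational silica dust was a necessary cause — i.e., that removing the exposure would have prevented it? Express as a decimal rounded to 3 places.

PN ≈ 0.539

p₁ = P(outcome | exposed) = 2770/3640 = 0.76099
p₀ = P(outcome | unexposed) = 1348/3840 = 0.35104
Under exogeneity and monotonicity, PN = (p₁ − p₀) / p₁.
PN = (0.76099 − 0.35104) / 0.76099 = 0.40995 / 0.76099 ≈ 0.5387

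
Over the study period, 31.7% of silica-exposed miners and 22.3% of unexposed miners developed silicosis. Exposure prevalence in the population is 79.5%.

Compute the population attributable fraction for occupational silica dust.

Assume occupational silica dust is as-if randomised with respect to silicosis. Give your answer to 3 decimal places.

PAF ≈ 0.251

p₁ = 0.317, p₀ = 0.223.
Overall risk P(Y=1) = π·p₁ + (1−π)·p₀ = 0.795×0.317 + 0.205×0.223 = 0.29773.
Under exogeneity, PAF = [P(Y=1) − p₀] / P(Y=1).
PAF = (0.29773 − 0.223) / 0.29773 ≈ 0.2510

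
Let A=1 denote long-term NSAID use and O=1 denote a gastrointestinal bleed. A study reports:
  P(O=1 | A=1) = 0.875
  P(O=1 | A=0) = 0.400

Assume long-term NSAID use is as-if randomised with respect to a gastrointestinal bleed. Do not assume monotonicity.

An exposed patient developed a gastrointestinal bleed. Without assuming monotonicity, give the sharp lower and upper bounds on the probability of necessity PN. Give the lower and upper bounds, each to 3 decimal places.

Let p₁ = 0.875, p₀ = 0.4.
Under exogeneity alone the bounds on PN are max{0,(p₁−p₀)/p₁} ≤ PN ≤ min{1,(1−p₀)/p₁}.
  lower = (p₁ − p₀)/p₁ = 0.475 / 0.875 ≈ 0.5429
  upper = min{1, (1 − p₀)/p₁} = 0.6 / 0.875 ≈ 0.6857

0.543 ≤ PN ≤ 0.686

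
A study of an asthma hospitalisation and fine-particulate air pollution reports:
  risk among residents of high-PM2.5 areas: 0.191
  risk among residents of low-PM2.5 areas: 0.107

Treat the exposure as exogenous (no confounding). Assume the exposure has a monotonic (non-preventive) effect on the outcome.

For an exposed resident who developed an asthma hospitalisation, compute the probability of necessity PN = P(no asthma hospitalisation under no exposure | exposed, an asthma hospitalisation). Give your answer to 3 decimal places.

Let p₁ = 0.191, p₀ = 0.107.
Under exogeneity and monotonicity, PN = (p₁ − p₀) / p₁.
PN = (0.191 − 0.107) / 0.191 = 0.084 / 0.191 ≈ 0.4398

PN ≈ 0.440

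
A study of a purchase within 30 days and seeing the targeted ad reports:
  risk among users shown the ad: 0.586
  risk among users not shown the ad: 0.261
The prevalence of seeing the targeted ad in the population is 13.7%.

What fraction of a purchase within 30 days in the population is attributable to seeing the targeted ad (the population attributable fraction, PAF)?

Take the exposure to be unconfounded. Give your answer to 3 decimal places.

Let p₁ = 0.586, p₀ = 0.261.
Overall risk P(Y=1) = π·p₁ + (1−π)·p₀ = 0.137×0.586 + 0.863×0.261 = 0.30552.
Under exogeneity, PAF = [P(Y=1) − p₀] / P(Y=1).
PAF = (0.30552 − 0.261) / 0.30552 ≈ 0.1457

PAF ≈ 0.146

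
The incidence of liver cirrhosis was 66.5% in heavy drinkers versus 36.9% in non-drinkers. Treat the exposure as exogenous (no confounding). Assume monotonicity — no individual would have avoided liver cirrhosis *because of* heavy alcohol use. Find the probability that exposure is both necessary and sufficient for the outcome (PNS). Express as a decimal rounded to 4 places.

PNS ≈ 0.2960

p₁ = 0.665, p₀ = 0.369.
Under exogeneity and monotonicity, PNS = p₁ − p₀.
PNS = 0.665 − 0.369 = 0.296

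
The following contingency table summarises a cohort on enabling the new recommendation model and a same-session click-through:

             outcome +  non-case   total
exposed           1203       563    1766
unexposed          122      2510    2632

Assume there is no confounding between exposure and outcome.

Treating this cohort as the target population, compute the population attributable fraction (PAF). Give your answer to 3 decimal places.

PAF ≈ 0.846

p₁ = P(outcome | exposed) = 1203/1766 = 0.6812
p₀ = P(outcome | unexposed) = 122/2632 = 0.046353
Exposure prevalence π = 1766/4398 = 0.40155; overall risk P(Y=1) = 0.30127.
Under exogeneity, PAF = [P(Y=1) − p₀]/P(Y=1).
PAF = (0.30127 − 0.046353) / 0.30127 ≈ 0.8461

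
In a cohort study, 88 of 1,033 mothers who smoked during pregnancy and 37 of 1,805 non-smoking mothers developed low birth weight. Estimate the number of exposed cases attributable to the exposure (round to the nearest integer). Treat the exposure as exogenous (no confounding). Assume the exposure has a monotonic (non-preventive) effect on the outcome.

about 67 cases

p₁ = P(outcome | exposed) = 88/1033 = 0.085189
p₀ = P(outcome | unexposed) = 37/1805 = 0.020499
PN = (p₁ − p₀)/p₁ = (0.085189 − 0.020499) / 0.085189 ≈ 0.75937.
Attributable cases ≈ PN × (exposed cases) = 0.75937 × 88 ≈ 66.82.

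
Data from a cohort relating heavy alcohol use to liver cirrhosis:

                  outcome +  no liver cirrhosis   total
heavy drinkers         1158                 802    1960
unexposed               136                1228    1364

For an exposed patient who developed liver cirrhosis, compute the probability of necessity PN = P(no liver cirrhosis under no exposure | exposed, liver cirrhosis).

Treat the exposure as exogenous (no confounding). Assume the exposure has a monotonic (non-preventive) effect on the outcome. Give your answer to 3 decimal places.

PN ≈ 0.831

p₁ = P(outcome | exposed) = 1158/1960 = 0.59082
p₀ = P(outcome | unexposed) = 136/1364 = 0.099707
Under exogeneity and monotonicity, PN = (p₁ − p₀) / p₁.
PN = (0.59082 − 0.099707) / 0.59082 = 0.49111 / 0.59082 ≈ 0.8312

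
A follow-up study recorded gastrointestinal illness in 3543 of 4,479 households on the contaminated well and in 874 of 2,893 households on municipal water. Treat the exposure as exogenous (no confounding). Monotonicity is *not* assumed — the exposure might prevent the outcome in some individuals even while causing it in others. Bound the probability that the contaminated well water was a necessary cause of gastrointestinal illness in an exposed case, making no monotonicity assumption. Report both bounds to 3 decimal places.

0.618 ≤ PN ≤ 0.882

p₁ = P(outcome | exposed) = 3543/4479 = 0.79102
p₀ = P(outcome | unexposed) = 874/2893 = 0.30211
Under exogeneity alone the bounds on PN are max{0,(p₁−p₀)/p₁} ≤ PN ≤ min{1,(1−p₀)/p₁}.
  lower = (p₁ − p₀)/p₁ = 0.48892 / 0.79102 ≈ 0.6181
  upper = min{1, (1 − p₀)/p₁} = 0.69789 / 0.79102 ≈ 0.8823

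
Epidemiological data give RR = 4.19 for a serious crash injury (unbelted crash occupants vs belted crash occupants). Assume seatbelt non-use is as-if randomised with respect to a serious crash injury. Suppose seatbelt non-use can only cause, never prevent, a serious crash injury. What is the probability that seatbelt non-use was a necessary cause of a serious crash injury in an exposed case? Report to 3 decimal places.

PN ≈ 0.761

Under exogeneity and monotonicity, PN = (RR − 1) / RR = 1 − 1/RR.
PN = (4.19 − 1) / 4.19 = 3.19 / 4.19 ≈ 0.7613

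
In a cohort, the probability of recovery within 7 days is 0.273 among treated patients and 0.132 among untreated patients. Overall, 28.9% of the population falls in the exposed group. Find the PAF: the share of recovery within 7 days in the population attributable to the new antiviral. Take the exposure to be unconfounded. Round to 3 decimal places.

Let p₁ = 0.273, p₀ = 0.132.
Overall risk P(Y=1) = π·p₁ + (1−π)·p₀ = 0.289×0.273 + 0.711×0.132 = 0.17275.
Under exogeneity, PAF = [P(Y=1) − p₀] / P(Y=1).
PAF = (0.17275 − 0.132) / 0.17275 ≈ 0.2359

PAF ≈ 0.236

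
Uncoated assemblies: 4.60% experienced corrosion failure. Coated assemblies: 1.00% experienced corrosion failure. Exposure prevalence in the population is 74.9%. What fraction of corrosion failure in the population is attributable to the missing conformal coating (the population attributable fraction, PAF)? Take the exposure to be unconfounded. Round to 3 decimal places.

p₁ = 0.046, p₀ = 0.01.
Overall risk P(Y=1) = π·p₁ + (1−π)·p₀ = 0.749×0.046 + 0.251×0.01 = 0.036964.
Under exogeneity, PAF = [P(Y=1) − p₀] / P(Y=1).
PAF = (0.036964 − 0.01) / 0.036964 ≈ 0.7295

PAF ≈ 0.729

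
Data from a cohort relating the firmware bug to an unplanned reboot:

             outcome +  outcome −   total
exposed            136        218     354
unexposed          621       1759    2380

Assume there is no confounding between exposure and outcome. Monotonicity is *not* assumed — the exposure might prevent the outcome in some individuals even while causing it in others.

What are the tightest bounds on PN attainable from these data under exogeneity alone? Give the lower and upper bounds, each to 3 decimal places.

0.321 ≤ PN ≤ 1.000

p₁ = P(outcome | exposed) = 136/354 = 0.38418
p₀ = P(outcome | unexposed) = 621/2380 = 0.26092
Under exogeneity alone the bounds on PN are max{0,(p₁−p₀)/p₁} ≤ PN ≤ min{1,(1−p₀)/p₁}.
  lower = (p₁ − p₀)/p₁ = 0.12326 / 0.38418 ≈ 0.3208
  upper = min{1, (1 − p₀)/p₁} = 0.73908 / 0.38418 ≈ 1.9238 → capped at 1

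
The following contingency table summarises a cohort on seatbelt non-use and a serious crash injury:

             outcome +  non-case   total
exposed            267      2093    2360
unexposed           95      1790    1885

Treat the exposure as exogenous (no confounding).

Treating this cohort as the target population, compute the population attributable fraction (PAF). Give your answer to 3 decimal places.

PAF ≈ 0.409

p₁ = P(outcome | exposed) = 267/2360 = 0.11314
p₀ = P(outcome | unexposed) = 95/1885 = 0.050398
Exposure prevalence π = 2360/4245 = 0.55595; overall risk P(Y=1) = 0.085277.
Under exogeneity, PAF = [P(Y=1) − p₀]/P(Y=1).
PAF = (0.085277 − 0.050398) / 0.085277 ≈ 0.4090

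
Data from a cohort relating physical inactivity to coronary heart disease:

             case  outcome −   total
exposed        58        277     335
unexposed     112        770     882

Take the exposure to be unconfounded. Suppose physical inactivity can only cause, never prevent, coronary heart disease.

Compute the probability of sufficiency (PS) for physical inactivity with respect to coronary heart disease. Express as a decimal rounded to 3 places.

p₁ = P(outcome | exposed) = 58/335 = 0.17313
p₀ = P(outcome | unexposed) = 112/882 = 0.12698
Under exogeneity and monotonicity, PS = (p₁ − p₀)/(1 − p₀).
PS = (0.17313 − 0.12698) / 0.87302 ≈ 0.0529

PS ≈ 0.053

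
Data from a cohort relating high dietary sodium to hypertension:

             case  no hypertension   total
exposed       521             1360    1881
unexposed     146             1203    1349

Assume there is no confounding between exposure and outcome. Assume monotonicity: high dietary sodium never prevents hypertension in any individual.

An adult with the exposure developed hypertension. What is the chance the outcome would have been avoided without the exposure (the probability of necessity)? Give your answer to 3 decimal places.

PN ≈ 0.609

p₁ = P(outcome | exposed) = 521/1881 = 0.27698
p₀ = P(outcome | unexposed) = 146/1349 = 0.10823
Under exogeneity and monotonicity, PN = (p₁ − p₀)/p₁.
PN = (0.27698 − 0.10823) / 0.27698 ≈ 0.6093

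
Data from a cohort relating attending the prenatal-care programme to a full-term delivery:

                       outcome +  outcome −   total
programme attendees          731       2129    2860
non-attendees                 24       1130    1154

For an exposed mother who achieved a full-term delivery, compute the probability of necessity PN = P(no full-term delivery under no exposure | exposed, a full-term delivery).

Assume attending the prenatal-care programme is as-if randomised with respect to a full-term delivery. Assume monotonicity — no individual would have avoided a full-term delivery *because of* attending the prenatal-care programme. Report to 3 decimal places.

PN ≈ 0.919

p₁ = P(outcome | exposed) = 731/2860 = 0.25559
p₀ = P(outcome | unexposed) = 24/1154 = 0.020797
Under exogeneity and monotonicity, PN = (p₁ − p₀)/p₁.
PN = (0.25559 − 0.020797) / 0.25559 ≈ 0.9186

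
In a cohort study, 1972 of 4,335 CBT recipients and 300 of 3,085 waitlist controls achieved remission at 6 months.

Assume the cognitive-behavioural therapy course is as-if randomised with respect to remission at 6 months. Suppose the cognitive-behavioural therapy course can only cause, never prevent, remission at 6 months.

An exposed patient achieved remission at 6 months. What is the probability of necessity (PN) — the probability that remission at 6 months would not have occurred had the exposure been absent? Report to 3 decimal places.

PN ≈ 0.786

p₁ = P(outcome | exposed) = 1972/4335 = 0.4549
p₀ = P(outcome | unexposed) = 300/3085 = 0.097245
Under exogeneity and monotonicity, PN = (p₁ − p₀) / p₁.
PN = (0.4549 − 0.097245) / 0.4549 = 0.35766 / 0.4549 ≈ 0.7862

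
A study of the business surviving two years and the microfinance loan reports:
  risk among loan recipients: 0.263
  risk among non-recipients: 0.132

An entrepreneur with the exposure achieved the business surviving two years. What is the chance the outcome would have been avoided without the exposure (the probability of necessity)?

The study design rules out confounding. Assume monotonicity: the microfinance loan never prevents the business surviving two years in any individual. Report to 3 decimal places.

PN ≈ 0.498

Let p₁ = 0.263, p₀ = 0.132.
Under exogeneity and monotonicity, PN = (p₁ − p₀) / p₁.
PN = (0.263 − 0.132) / 0.263 = 0.131 / 0.263 ≈ 0.4981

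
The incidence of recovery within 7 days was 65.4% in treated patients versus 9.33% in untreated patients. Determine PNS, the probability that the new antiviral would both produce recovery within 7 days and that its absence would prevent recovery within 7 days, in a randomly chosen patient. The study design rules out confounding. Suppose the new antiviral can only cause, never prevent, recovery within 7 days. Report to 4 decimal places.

p₁ = 0.654, p₀ = 0.0933.
Under exogeneity and monotonicity, PNS = p₁ − p₀.
PNS = 0.654 − 0.0933 = 0.5607

PNS ≈ 0.5607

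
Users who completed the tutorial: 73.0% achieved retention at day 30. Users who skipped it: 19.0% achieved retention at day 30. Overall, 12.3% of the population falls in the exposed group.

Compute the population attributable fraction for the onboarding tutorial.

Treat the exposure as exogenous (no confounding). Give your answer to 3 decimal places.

p₁ = 0.73, p₀ = 0.19.
Overall risk P(Y=1) = π·p₁ + (1−π)·p₀ = 0.123×0.73 + 0.877×0.19 = 0.25642.
Under exogeneity, PAF = [P(Y=1) − p₀] / P(Y=1).
PAF = (0.25642 − 0.19) / 0.25642 ≈ 0.2590

PAF ≈ 0.259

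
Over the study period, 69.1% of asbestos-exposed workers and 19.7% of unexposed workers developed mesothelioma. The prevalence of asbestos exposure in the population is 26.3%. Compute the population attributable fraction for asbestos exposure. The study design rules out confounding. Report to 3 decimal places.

PAF ≈ 0.397

p₁ = 0.691, p₀ = 0.197.
Overall risk P(Y=1) = π·p₁ + (1−π)·p₀ = 0.263×0.691 + 0.737×0.197 = 0.32692.
Under exogeneity, PAF = [P(Y=1) − p₀] / P(Y=1).
PAF = (0.32692 − 0.197) / 0.32692 ≈ 0.3974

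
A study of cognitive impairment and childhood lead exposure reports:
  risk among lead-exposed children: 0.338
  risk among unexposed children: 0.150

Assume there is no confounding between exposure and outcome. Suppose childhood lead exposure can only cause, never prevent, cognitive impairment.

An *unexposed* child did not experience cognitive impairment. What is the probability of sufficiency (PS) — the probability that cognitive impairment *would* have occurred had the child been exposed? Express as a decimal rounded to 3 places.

PS ≈ 0.221

Let p₁ = 0.338, p₀ = 0.15.
Under exogeneity and monotonicity, PS = (p₁ − p₀) / (1 − p₀).
PS = (0.338 − 0.15) / (1 − 0.15) = 0.188 / 0.85 ≈ 0.2212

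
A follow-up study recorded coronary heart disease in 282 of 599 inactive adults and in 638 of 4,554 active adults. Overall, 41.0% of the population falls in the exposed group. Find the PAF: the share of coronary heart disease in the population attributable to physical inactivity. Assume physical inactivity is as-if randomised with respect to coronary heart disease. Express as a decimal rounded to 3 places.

PAF ≈ 0.492

p₁ = P(outcome | exposed) = 282/599 = 0.47078
p₀ = P(outcome | unexposed) = 638/4554 = 0.1401
Overall risk P(Y=1) = π·p₁ + (1−π)·p₀ = 0.41×0.47078 + 0.59×0.1401 = 0.27568.
Under exogeneity, PAF = [P(Y=1) − p₀] / P(Y=1).
PAF = (0.27568 − 0.1401) / 0.27568 ≈ 0.4918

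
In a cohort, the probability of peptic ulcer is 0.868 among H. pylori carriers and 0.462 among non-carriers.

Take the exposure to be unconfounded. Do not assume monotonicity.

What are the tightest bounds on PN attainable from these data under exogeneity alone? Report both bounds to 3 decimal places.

Let p₁ = 0.868, p₀ = 0.462.
Under exogeneity alone the bounds on PN are max{0,(p₁−p₀)/p₁} ≤ PN ≤ min{1,(1−p₀)/p₁}.
  lower = (p₁ − p₀)/p₁ = 0.406 / 0.868 ≈ 0.4677
  upper = min{1, (1 − p₀)/p₁} = 0.538 / 0.868 ≈ 0.6198

0.468 ≤ PN ≤ 0.620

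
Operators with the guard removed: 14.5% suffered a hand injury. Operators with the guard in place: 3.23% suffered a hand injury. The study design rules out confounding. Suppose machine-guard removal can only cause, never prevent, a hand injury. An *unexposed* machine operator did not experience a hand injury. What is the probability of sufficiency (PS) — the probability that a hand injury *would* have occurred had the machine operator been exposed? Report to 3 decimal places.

p₁ = 0.145, p₀ = 0.0323.
Under exogeneity and monotonicity, PS = (p₁ − p₀) / (1 − p₀).
PS = (0.145 − 0.0323) / (1 − 0.0323) = 0.1127 / 0.9677 ≈ 0.1165

PS ≈ 0.116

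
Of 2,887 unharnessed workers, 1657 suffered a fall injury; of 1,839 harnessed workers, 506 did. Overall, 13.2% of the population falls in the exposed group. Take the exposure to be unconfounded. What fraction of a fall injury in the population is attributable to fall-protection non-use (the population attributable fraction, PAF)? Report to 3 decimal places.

PAF ≈ 0.125

p₁ = P(outcome | exposed) = 1657/2887 = 0.57395
p₀ = P(outcome | unexposed) = 506/1839 = 0.27515
Overall risk P(Y=1) = π·p₁ + (1−π)·p₀ = 0.132×0.57395 + 0.868×0.27515 = 0.31459.
Under exogeneity, PAF = [P(Y=1) − p₀] / P(Y=1).
PAF = (0.31459 − 0.27515) / 0.31459 ≈ 0.1254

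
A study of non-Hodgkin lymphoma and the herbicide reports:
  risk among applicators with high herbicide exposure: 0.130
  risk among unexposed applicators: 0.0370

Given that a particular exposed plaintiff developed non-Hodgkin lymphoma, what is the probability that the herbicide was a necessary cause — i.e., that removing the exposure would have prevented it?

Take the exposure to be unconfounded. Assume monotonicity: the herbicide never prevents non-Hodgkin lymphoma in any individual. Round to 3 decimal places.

Let p₁ = 0.13, p₀ = 0.037.
Under exogeneity and monotonicity, PN = (p₁ − p₀) / p₁.
PN = (0.13 − 0.037) / 0.13 = 0.093 / 0.13 ≈ 0.7154

PN ≈ 0.715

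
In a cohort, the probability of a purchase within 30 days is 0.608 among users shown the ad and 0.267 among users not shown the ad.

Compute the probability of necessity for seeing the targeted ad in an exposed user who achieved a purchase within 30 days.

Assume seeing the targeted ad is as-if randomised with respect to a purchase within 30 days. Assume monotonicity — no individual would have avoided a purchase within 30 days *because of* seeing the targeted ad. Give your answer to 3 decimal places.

Let p₁ = 0.608, p₀ = 0.267.
Under exogeneity and monotonicity, PN = (p₁ − p₀) / p₁.
PN = (0.608 − 0.267) / 0.608 = 0.341 / 0.608 ≈ 0.5609

PN ≈ 0.561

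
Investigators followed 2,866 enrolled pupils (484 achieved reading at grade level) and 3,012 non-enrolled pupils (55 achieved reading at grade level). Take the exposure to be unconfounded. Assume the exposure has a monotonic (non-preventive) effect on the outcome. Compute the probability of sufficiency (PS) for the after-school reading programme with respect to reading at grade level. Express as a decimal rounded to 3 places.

p₁ = P(outcome | exposed) = 484/2866 = 0.16888
p₀ = P(outcome | unexposed) = 55/3012 = 0.01826
Under exogeneity and monotonicity, PS = (p₁ − p₀) / (1 − p₀).
PS = (0.16888 − 0.01826) / (1 − 0.01826) = 0.15062 / 0.98174 ≈ 0.1534

PS ≈ 0.153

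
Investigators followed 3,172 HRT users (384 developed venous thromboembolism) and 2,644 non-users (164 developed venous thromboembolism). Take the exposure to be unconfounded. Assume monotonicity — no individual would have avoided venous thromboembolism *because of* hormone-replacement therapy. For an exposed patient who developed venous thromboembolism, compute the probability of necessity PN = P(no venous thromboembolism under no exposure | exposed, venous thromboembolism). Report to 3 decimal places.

PN ≈ 0.488

p₁ = P(outcome | exposed) = 384/3172 = 0.12106
p₀ = P(outcome | unexposed) = 164/2644 = 0.062027
Under exogeneity and monotonicity, PN = (p₁ − p₀) / p₁.
PN = (0.12106 − 0.062027) / 0.12106 = 0.059032 / 0.12106 ≈ 0.4876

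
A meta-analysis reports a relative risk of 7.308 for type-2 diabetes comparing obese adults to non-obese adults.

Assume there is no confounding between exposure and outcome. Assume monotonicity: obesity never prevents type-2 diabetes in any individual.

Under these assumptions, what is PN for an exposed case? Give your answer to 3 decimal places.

Under exogeneity and monotonicity, PN = (RR − 1) / RR = 1 − 1/RR.
PN = (7.308 − 1) / 7.308 = 6.308 / 7.308 ≈ 0.8632

PN ≈ 0.863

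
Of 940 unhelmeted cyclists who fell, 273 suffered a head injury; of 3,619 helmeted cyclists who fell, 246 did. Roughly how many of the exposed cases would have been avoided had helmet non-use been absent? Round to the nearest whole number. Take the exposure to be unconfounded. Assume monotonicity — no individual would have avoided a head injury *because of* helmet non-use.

p₁ = P(outcome | exposed) = 273/940 = 0.29043
p₀ = P(outcome | unexposed) = 246/3619 = 0.067975
PN = (p₁ − p₀)/p₁ = (0.29043 − 0.067975) / 0.29043 ≈ 0.76595.
Attributable cases ≈ PN × (exposed cases) = 0.76595 × 273 ≈ 209.10.

about 209 cases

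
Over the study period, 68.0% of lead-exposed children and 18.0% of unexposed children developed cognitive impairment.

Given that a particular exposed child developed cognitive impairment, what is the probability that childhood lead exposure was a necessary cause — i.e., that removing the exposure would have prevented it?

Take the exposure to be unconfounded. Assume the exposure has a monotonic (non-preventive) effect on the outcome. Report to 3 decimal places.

PN ≈ 0.735

p₁ = 0.68, p₀ = 0.18.
Under exogeneity and monotonicity, PN = (p₁ − p₀) / p₁.
PN = (0.68 − 0.18) / 0.68 = 0.5 / 0.68 ≈ 0.7353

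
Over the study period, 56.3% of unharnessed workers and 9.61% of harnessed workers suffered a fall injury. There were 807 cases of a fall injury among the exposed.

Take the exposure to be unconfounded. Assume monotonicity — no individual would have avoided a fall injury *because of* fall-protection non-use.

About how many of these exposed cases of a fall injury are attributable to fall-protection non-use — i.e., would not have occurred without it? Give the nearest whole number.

p₁ = 0.563, p₀ = 0.0961.
PN = (p₁ − p₀)/p₁ = (0.563 − 0.0961) / 0.563 ≈ 0.82931.
Attributable cases ≈ PN × (exposed cases) = 0.82931 × 807 ≈ 669.25.

about 669 cases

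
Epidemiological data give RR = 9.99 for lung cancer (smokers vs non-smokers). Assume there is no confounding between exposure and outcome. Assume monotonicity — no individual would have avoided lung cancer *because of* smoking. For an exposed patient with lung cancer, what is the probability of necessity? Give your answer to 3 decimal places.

PN ≈ 0.900

Under exogeneity and monotonicity, PN = (RR − 1) / RR = 1 − 1/RR.
PN = (9.99 − 1) / 9.99 = 8.99 / 9.99 ≈ 0.8999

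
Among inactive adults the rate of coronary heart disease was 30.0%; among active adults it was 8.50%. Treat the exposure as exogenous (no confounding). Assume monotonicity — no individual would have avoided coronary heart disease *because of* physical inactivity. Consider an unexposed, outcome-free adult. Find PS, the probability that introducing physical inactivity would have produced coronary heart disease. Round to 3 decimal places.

p₁ = 0.3, p₀ = 0.085.
Under exogeneity and monotonicity, PS = (p₁ − p₀) / (1 − p₀).
PS = (0.3 − 0.085) / (1 − 0.085) = 0.215 / 0.915 ≈ 0.2350

PS ≈ 0.235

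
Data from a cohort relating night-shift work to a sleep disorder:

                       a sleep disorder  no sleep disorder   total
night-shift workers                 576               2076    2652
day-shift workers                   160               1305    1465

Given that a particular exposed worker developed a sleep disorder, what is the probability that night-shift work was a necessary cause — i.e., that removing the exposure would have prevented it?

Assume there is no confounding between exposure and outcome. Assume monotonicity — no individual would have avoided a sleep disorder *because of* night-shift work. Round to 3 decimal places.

p₁ = P(outcome | exposed) = 576/2652 = 0.21719
p₀ = P(outcome | unexposed) = 160/1465 = 0.10922
Under exogeneity and monotonicity, PN = (p₁ − p₀)/p₁.
PN = (0.21719 − 0.10922) / 0.21719 ≈ 0.4972

PN ≈ 0.497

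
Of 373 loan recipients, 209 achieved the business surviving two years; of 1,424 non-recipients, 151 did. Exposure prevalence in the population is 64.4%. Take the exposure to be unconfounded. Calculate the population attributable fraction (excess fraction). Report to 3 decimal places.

p₁ = P(outcome | exposed) = 209/373 = 0.56032
p₀ = P(outcome | unexposed) = 151/1424 = 0.10604
Overall risk P(Y=1) = π·p₁ + (1−π)·p₀ = 0.644×0.56032 + 0.356×0.10604 = 0.3986.
Under exogeneity, PAF = [P(Y=1) − p₀] / P(Y=1).
PAF = (0.3986 − 0.10604) / 0.3986 ≈ 0.7340

PAF ≈ 0.734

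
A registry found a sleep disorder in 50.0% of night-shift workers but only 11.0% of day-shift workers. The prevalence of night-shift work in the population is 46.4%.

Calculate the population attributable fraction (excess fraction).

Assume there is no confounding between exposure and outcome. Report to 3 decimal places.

p₁ = 0.5, p₀ = 0.11.
Overall risk P(Y=1) = π·p₁ + (1−π)·p₀ = 0.464×0.5 + 0.536×0.11 = 0.29096.
Under exogeneity, PAF = [P(Y=1) − p₀] / P(Y=1).
PAF = (0.29096 − 0.11) / 0.29096 ≈ 0.6219

PAF ≈ 0.622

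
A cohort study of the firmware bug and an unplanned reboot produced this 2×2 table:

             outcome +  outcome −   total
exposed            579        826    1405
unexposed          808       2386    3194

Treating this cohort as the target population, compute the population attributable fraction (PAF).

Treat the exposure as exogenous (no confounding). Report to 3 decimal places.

p₁ = P(outcome | exposed) = 579/1405 = 0.4121
p₀ = P(outcome | unexposed) = 808/3194 = 0.25297
Exposure prevalence π = 1405/4599 = 0.3055; overall risk P(Y=1) = 0.30159.
Under exogeneity, PAF = [P(Y=1) − p₀]/P(Y=1).
PAF = (0.30159 − 0.25297) / 0.30159 ≈ 0.1612

PAF ≈ 0.161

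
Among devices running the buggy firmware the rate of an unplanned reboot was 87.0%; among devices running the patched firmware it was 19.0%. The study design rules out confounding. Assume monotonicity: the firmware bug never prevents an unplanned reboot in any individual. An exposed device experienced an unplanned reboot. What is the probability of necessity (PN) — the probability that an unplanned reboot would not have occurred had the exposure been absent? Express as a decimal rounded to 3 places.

p₁ = 0.87, p₀ = 0.19.
Under exogeneity and monotonicity, PN = (p₁ − p₀) / p₁.
PN = (0.87 − 0.19) / 0.87 = 0.68 / 0.87 ≈ 0.7816

PN ≈ 0.782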